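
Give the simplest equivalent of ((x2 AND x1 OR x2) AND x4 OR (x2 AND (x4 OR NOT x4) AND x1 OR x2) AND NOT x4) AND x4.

((x2 AND x1 OR x2) AND x4 OR (x2 AND (x4 OR NOT x4) AND x1 OR x2) AND NOT x4) AND x4
= ((x2 AND x1 OR x2) AND x4 OR (x2 AND x1 OR x2) AND NOT x4) AND x4   [complement / identity]
= (x2 AND x1 OR x2) AND x4   [distribution]
= x2 AND x4   [absorption]

x2 AND x4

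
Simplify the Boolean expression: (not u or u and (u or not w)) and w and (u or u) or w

(not u or u and (u or not w)) and w and (u or u) or w
= (not u or u) and w and (u or u) or w   — absorption
= (not u or u) and w and u or w   — idempotence
= w and u or w   — complement / identity
= w   — absorption

w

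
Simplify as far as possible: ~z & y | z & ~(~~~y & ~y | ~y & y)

~z & y | z & ~(~~~y & ~y | ~y & y)
= ~z & y | z & ~(~y & ~y | ~y & y)   — double negation
= ~z & y | z & ~~y   — distribution
= ~z & y | z & y   — double negation
= y   — distribution

y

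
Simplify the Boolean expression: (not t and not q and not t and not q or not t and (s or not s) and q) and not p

not t and not p

(not t and not q and not t and not q or not t and (s or not s) and q) and not p
= (not t and not q and not t and not q or not t and q) and not p   [complement / identity]
= (not t and not q or not t and q) and not p   [idempotence]
= not t and not p   [distribution]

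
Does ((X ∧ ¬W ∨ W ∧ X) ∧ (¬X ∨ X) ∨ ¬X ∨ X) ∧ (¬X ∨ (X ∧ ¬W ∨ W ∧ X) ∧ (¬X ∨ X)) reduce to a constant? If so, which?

((X ∧ ¬W ∨ W ∧ X) ∧ (¬X ∨ X) ∨ ¬X ∨ X) ∧ (¬X ∨ (X ∧ ¬W ∨ W ∧ X) ∧ (¬X ∨ X))
= (¬X ∨ X) ∧ ¬X ∨ (X ∧ ¬W ∨ W ∧ X) ∧ (¬X ∨ X)   (distribution)
= (¬X ∨ X) ∧ ¬X ∨ X ∧ (¬X ∨ X)   (distribution)
= ¬X ∨ X   (distribution)
= True   (complement)

yes, True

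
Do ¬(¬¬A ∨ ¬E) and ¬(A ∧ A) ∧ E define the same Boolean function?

E1: ¬(¬¬A ∨ ¬E)
    = ¬A ∧ E   — De Morgan
E2: ¬(A ∧ A) ∧ E
    = ¬A ∧ E   — idempotence
Both reduce to ¬A ∧ E, so they are equivalent.

Yes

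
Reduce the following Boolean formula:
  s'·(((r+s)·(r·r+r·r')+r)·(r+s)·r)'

s'·(((r+s)·(r·r+r·r')+r)·(r+s)·r)'
= s'·(((r+s)·r+r)·(r+s)·r)'
= s'·((r+s)·r)'
= s'·r'

s'·r'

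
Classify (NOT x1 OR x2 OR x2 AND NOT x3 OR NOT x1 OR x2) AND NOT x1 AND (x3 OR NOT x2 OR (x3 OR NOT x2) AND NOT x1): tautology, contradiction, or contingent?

(NOT x1 OR x2 OR x2 AND NOT x3 OR NOT x1 OR x2) AND NOT x1 AND (x3 OR NOT x2 OR (x3 OR NOT x2) AND NOT x1)
= (NOT x1 OR x2 OR x2 AND NOT x3 OR NOT x1 OR x2) AND NOT x1 AND (x3 OR NOT x2)
= (NOT x1 OR x2 OR NOT x1 OR x2) AND NOT x1 AND (x3 OR NOT x2)
= (NOT x1 OR x2) AND NOT x1 AND (x3 OR NOT x2)
= NOT x1 AND (x3 OR NOT x2)
This depends on x1, x2, x3, so it is not a constant.

contingent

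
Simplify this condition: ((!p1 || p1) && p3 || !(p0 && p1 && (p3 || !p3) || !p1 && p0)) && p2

(p3 || !p0) && p2

((!p1 || p1) && p3 || !(p0 && p1 && (p3 || !p3) || !p1 && p0)) && p2
= ((!p1 || p1) && p3 || !(p0 && p1 || !p1 && p0)) && p2   — complement / identity
= (p3 || !(p0 && p1 || !p1 && p0)) && p2   — complement / identity
= (p3 || !p0) && p2   — distribution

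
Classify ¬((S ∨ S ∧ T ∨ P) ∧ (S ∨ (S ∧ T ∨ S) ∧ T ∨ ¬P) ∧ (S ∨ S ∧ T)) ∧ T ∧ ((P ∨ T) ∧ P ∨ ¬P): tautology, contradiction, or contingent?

¬((S ∨ S ∧ T ∨ P) ∧ (S ∨ (S ∧ T ∨ S) ∧ T ∨ ¬P) ∧ (S ∨ S ∧ T)) ∧ T ∧ ((P ∨ T) ∧ P ∨ ¬P)
= ¬((S ∨ S ∧ T ∨ P) ∧ (S ∨ S ∧ T ∨ ¬P) ∧ (S ∨ S ∧ T)) ∧ T ∧ ((P ∨ T) ∧ P ∨ ¬P)   (absorption)
= ¬((S ∨ S ∧ T ∨ P) ∧ (S ∨ S ∧ T)) ∧ T ∧ ((P ∨ T) ∧ P ∨ ¬P)   (absorption)
= ¬((S ∨ S ∧ T ∨ P) ∧ (S ∨ S ∧ T)) ∧ T ∧ (P ∨ ¬P)   (absorption)
= ¬((S ∨ S ∧ T ∨ P) ∧ (S ∨ S ∧ T)) ∧ T   (complement / identity)
= ¬(S ∨ S ∧ T) ∧ T   (absorption)
= ¬S ∧ T   (absorption)
This depends on S, T, so it is not a constant.

contingent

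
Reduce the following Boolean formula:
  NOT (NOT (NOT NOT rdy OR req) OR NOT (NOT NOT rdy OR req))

NOT (NOT (NOT NOT rdy OR req) OR NOT (NOT NOT rdy OR req))
= NOT NOT (NOT NOT rdy OR req)
= NOT NOT rdy OR req
= rdy OR req

rdy OR req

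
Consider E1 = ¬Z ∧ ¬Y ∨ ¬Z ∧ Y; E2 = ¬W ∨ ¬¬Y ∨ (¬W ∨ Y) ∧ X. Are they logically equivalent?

No

E1: ¬Z ∧ ¬Y ∨ ¬Z ∧ Y
    = ¬Z   (distribution)
E2: ¬W ∨ ¬¬Y ∨ (¬W ∨ Y) ∧ X
    = ¬W ∨ Y ∨ (¬W ∨ Y) ∧ X   (double negation)
    = ¬W ∨ Y   (absorption)
These differ: at W=0, X=0, Y=0, Z=1, E1 = 0 but E2 = 1.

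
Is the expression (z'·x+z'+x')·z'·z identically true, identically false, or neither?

(z'·x+z'+x')·z'·z
= (z'+x')·z'·z   (absorption)
= z'·z   (absorption)
= 0   (complement)

identically false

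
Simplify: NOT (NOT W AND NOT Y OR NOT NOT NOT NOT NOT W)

W

NOT (NOT W AND NOT Y OR NOT NOT NOT NOT NOT W)
= NOT (NOT W AND NOT Y OR NOT NOT NOT W)   — double negation
= NOT (NOT W AND NOT Y OR NOT W)   — double negation
= NOT NOT W   — absorption
= W   — double negation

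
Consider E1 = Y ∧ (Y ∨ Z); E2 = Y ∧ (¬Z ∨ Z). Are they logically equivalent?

E1: Y ∧ (Y ∨ Z)
    = Y   — absorption
E2: Y ∧ (¬Z ∨ Z)
    = Y   — complement / identity
Both reduce to Y, so they are equivalent.

Yes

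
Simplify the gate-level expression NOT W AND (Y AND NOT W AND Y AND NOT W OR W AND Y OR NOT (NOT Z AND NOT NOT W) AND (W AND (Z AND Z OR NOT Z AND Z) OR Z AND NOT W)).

NOT W AND (Y OR Z)

NOT W AND (Y AND NOT W AND Y AND NOT W OR W AND Y OR NOT (NOT Z AND NOT NOT W) AND (W AND (Z AND Z OR NOT Z AND Z) OR Z AND NOT W))
= NOT W AND (Y AND NOT W OR W AND Y OR NOT (NOT Z AND NOT NOT W) AND (W AND (Z AND Z OR NOT Z AND Z) OR Z AND NOT W))   (idempotence)
= NOT W AND (Y OR NOT (NOT Z AND NOT NOT W) AND (W AND (Z AND Z OR NOT Z AND Z) OR Z AND NOT W))   (distribution)
= NOT W AND (Y OR NOT (NOT Z AND NOT NOT W) AND (W AND Z OR Z AND NOT W))   (distribution)
= NOT W AND (Y OR (Z OR NOT W) AND (W AND Z OR Z AND NOT W))   (De Morgan)
= NOT W AND (Y OR (Z OR NOT W) AND Z)   (distribution)
= NOT W AND (Y OR Z)   (absorption)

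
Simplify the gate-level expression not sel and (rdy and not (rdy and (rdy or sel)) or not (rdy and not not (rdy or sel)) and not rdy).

not sel and not rdy

not sel and (rdy and not (rdy and (rdy or sel)) or not (rdy and not not (rdy or sel)) and not rdy)
= not sel and (rdy and not (rdy and (rdy or sel)) or not (rdy and (rdy or sel)) and not rdy)   (double negation)
= not sel and not (rdy and (rdy or sel))   (distribution)
= not sel and not rdy   (absorption)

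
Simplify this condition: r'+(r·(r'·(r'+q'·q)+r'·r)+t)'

r'+(r·(r'·(r'+q'·q)+r'·r)+t)'
= r'+(r·(r'·r'+r'·r)+t)'
= r'+(r·r'+t)'
= r'+t'

r'+t'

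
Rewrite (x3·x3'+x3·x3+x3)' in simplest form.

x3'

(x3·x3'+x3·x3+x3)'
= (x3+x3)'
= x3'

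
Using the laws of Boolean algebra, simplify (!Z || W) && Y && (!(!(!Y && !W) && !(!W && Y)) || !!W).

(!Z || W) && Y

(!Z || W) && Y && (!(!(!Y && !W) && !(!W && Y)) || !!W)
= (!Z || W) && Y && (!(!(!Y && !W) && !(!W && Y)) || W)
= (!Z || W) && Y && (!Y && !W || !W && Y || W)
= (!Z || W) && Y && (!W || W)
= (!Z || W) && Y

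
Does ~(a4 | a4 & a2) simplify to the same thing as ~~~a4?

Yes

E1: ~(a4 | a4 & a2)
    = ~a4   (absorption)
E2: ~~~a4
    = ~a4   (double negation)
Both reduce to ~a4, so they are equivalent.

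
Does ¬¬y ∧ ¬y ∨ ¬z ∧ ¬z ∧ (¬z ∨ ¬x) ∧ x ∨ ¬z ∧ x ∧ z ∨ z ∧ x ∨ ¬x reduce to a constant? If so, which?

yes, True

¬¬y ∧ ¬y ∨ ¬z ∧ ¬z ∧ (¬z ∨ ¬x) ∧ x ∨ ¬z ∧ x ∧ z ∨ z ∧ x ∨ ¬x
= ¬¬y ∧ ¬y ∨ ¬z ∧ ¬z ∧ x ∨ ¬z ∧ x ∧ z ∨ z ∧ x ∨ ¬x   [absorption]
= ¬¬y ∧ ¬y ∨ ¬z ∧ x ∨ z ∧ x ∨ ¬x   [distribution]
= y ∧ ¬y ∨ ¬z ∧ x ∨ z ∧ x ∨ ¬x   [double negation]
= y ∧ ¬y ∨ x ∨ ¬x   [distribution]
= x ∨ ¬x   [complement / identity]
= True   [complement]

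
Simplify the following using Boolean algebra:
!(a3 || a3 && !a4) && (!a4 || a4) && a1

!a3 && a1

!(a3 || a3 && !a4) && (!a4 || a4) && a1
= !a3 && (!a4 || a4) && a1   — absorption
= !a3 && a1   — complement / identity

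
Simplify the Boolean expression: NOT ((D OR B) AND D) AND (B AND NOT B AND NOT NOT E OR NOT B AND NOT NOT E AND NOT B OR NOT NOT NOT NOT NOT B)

NOT ((D OR B) AND D) AND (B AND NOT B AND NOT NOT E OR NOT B AND NOT NOT E AND NOT B OR NOT NOT NOT NOT NOT B)
= NOT ((D OR B) AND D) AND (B AND NOT B AND NOT NOT E OR NOT B AND NOT NOT E AND NOT B OR NOT NOT NOT B)   [double negation]
= NOT ((D OR B) AND D) AND (NOT B AND NOT NOT E OR NOT NOT NOT B)   [distribution]
= NOT ((D OR B) AND D) AND (NOT B AND NOT NOT E OR NOT B)   [double negation]
= NOT D AND (NOT B AND NOT NOT E OR NOT B)   [absorption]
= NOT D AND (NOT B AND E OR NOT B)   [double negation]
= NOT D AND NOT B   [absorption]

NOT D AND NOT B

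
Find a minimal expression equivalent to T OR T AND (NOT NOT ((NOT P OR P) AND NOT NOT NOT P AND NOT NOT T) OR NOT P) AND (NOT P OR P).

T

T OR T AND (NOT NOT ((NOT P OR P) AND NOT NOT NOT P AND NOT NOT T) OR NOT P) AND (NOT P OR P)
= T OR T AND (NOT NOT (NOT NOT NOT P AND NOT NOT T) OR NOT P) AND (NOT P OR P)   — complement / identity
= T OR T AND (NOT (NOT NOT P OR NOT T) OR NOT P) AND (NOT P OR P)   — De Morgan
= T OR T AND (NOT P AND T OR NOT P) AND (NOT P OR P)   — De Morgan
= T OR T AND (NOT P AND T OR NOT P)   — complement / identity
= T OR T AND NOT P   — absorption
= T   — absorption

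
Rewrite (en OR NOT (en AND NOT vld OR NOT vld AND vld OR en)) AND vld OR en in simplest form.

vld OR en

(en OR NOT (en AND NOT vld OR NOT vld AND vld OR en)) AND vld OR en
= (en OR NOT (en AND NOT vld OR en)) AND vld OR en   [complement / identity]
= (en OR NOT en) AND vld OR en   [absorption]
= vld OR en   [complement / identity]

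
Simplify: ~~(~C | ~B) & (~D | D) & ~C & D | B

~~(~C | ~B) & (~D | D) & ~C & D | B
= (~C | ~B) & (~D | D) & ~C & D | B   [double negation]
= (~C | ~B) & ~C & D | B   [complement / identity]
= ~C & D | B   [absorption]

~C & D | B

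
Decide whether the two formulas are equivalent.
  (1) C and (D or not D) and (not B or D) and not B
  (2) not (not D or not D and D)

E1: C and (D or not D) and (not B or D) and not B
    = C and (D or not D) and not B   [absorption]
    = C and not B   [complement / identity]
E2: not (not D or not D and D)
    = not not D   [complement / identity]
    = D   [double negation]
These differ: at B=0, C=0, D=1, E1 = 0 but E2 = 1.

No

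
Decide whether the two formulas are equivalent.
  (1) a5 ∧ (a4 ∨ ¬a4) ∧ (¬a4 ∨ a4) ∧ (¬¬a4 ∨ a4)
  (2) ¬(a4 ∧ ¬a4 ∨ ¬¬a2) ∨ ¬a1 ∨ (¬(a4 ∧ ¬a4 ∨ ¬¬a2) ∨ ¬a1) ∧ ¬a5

No

E1: a5 ∧ (a4 ∨ ¬a4) ∧ (¬a4 ∨ a4) ∧ (¬¬a4 ∨ a4)
    = a5 ∧ (a4 ∨ ¬a4) ∧ (¬a4 ∨ a4) ∧ (a4 ∨ a4)   — double negation
    = a5 ∧ (¬a4 ∨ a4) ∧ (a4 ∨ a4)   — complement / identity
    = a5 ∧ (a4 ∨ ¬a4 ∧ a4)   — distribution
    = a5 ∧ a4   — complement / identity
E2: ¬(a4 ∧ ¬a4 ∨ ¬¬a2) ∨ ¬a1 ∨ (¬(a4 ∧ ¬a4 ∨ ¬¬a2) ∨ ¬a1) ∧ ¬a5
    = ¬(a4 ∧ ¬a4 ∨ ¬¬a2) ∨ ¬a1   — absorption
    = ¬(a4 ∧ ¬a4 ∨ a2) ∨ ¬a1   — double negation
    = ¬a2 ∨ ¬a1   — complement / identity
These differ: at a1=0, a2=0, a4=0, a5=0, E1 = 0 but E2 = 1.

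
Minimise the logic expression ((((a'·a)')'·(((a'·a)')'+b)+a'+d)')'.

a'+d

((((a'·a)')'·(((a'·a)')'+b)+a'+d)')'
= ((((a'·a)')'+a'+d)')'   [absorption]
= ((a'·a+a'+d)')'   [double negation]
= a'·a+a'+d   [double negation]
= a'+d   [complement / identity]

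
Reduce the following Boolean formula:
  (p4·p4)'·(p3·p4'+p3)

(p4·p4)'·(p3·p4'+p3)
= (p4·p4)'·p3   [absorption]
= p4'·p3   [idempotence]

p4'·p3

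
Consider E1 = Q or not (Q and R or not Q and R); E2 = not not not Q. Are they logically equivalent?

No

E1: Q or not (Q and R or not Q and R)
    = Q or not R   [distribution]
E2: not not not Q
    = not Q   [double negation]
These differ: at Q=1, R=1, E1 = 1 but E2 = 0.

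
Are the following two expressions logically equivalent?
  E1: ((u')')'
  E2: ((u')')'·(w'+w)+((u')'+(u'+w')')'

Yes

E1: ((u')')'
    = u'   [double negation]
E2: ((u')')'·(w'+w)+((u')'+(u'+w')')'
    = ((u')')'+((u')'+(u'+w')')'   [complement / identity]
    = u'+((u')'+(u'+w')')'   [double negation]
    = u'+u'·(u'+w')   [De Morgan]
    = u'+u'   [absorption]
    = u'   [idempotence]
Both reduce to u', so they are equivalent.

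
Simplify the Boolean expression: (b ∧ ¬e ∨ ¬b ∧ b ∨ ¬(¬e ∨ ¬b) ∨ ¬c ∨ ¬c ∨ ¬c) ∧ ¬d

(b ∨ ¬c) ∧ ¬d

(b ∧ ¬e ∨ ¬b ∧ b ∨ ¬(¬e ∨ ¬b) ∨ ¬c ∨ ¬c ∨ ¬c) ∧ ¬d
= (b ∧ ¬e ∨ ¬b ∧ b ∨ e ∧ b ∨ ¬c ∨ ¬c ∨ ¬c) ∧ ¬d
= (b ∧ ¬e ∨ ¬b ∧ b ∨ e ∧ b ∨ ¬c ∨ ¬c) ∧ ¬d
= (b ∧ ¬e ∨ e ∧ b ∨ ¬c ∨ ¬c) ∧ ¬d
= (b ∨ ¬c ∨ ¬c) ∧ ¬d
= (b ∨ ¬c) ∧ ¬d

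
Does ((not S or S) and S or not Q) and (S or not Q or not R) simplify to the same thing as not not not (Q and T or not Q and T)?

E1: ((not S or S) and S or not Q) and (S or not Q or not R)
    = (S or not Q) and (S or not Q or not R)   (complement / identity)
    = S or not Q   (absorption)
E2: not not not (Q and T or not Q and T)
    = not not not T   (distribution)
    = not T   (double negation)
These differ: at Q=0, R=1, S=0, T=1, E1 = 1 but E2 = 0.

No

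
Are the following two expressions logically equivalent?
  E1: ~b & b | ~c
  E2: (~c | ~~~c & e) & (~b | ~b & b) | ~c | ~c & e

Yes

E1: ~b & b | ~c
    = ~c   — complement / identity
E2: (~c | ~~~c & e) & (~b | ~b & b) | ~c | ~c & e
    = (~c | ~c & e) & (~b | ~b & b) | ~c | ~c & e   — double negation
    = (~c | ~c & e) & ~b | ~c | ~c & e   — complement / identity
    = ~c | ~c & e   — absorption
    = ~c   — absorption
Both reduce to ~c, so they are equivalent.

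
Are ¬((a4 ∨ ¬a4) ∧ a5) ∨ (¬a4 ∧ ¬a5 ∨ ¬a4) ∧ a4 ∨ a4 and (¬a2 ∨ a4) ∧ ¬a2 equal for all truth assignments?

E1: ¬((a4 ∨ ¬a4) ∧ a5) ∨ (¬a4 ∧ ¬a5 ∨ ¬a4) ∧ a4 ∨ a4
    = ¬((a4 ∨ ¬a4) ∧ a5) ∨ ¬a4 ∧ a4 ∨ a4   — absorption
    = ¬a5 ∨ ¬a4 ∧ a4 ∨ a4   — complement / identity
    = ¬a5 ∨ a4   — complement / identity
E2: (¬a2 ∨ a4) ∧ ¬a2
    = ¬a2   — absorption
These differ: at a2=1, a4=0, a5=0, E1 = 1 but E2 = 0.

No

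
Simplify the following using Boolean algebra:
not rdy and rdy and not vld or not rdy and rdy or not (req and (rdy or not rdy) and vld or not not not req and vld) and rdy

not vld and rdy

not rdy and rdy and not vld or not rdy and rdy or not (req and (rdy or not rdy) and vld or not not not req and vld) and rdy
= not rdy and rdy or not (req and (rdy or not rdy) and vld or not not not req and vld) and rdy   (absorption)
= not rdy and rdy or not (req and vld or not not not req and vld) and rdy   (complement / identity)
= not (req and vld or not not not req and vld) and rdy   (complement / identity)
= not (req and vld or not req and vld) and rdy   (double negation)
= not vld and rdy   (distribution)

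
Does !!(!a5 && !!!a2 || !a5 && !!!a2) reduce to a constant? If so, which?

!!(!a5 && !!!a2 || !a5 && !!!a2)
= !!(!a5 && !a2 || !a5 && !!!a2)   — double negation
= !!(!a5 && !a2 || !a5 && !a2)   — double negation
= !a5 && !a2 || !a5 && !a2   — double negation
= !a5 && !a2   — idempotence
This depends on a2, a5, so it is not a constant.

no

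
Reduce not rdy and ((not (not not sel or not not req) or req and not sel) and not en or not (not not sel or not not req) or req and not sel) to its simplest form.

not rdy and not sel

not rdy and ((not (not not sel or not not req) or req and not sel) and not en or not (not not sel or not not req) or req and not sel)
= not rdy and (not (not not sel or not not req) or req and not sel)   — absorption
= not rdy and (not sel and not req or req and not sel)   — De Morgan
= not rdy and not sel   — distribution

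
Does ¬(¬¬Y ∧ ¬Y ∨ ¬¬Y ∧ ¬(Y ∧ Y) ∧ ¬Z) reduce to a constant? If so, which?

yes, True

¬(¬¬Y ∧ ¬Y ∨ ¬¬Y ∧ ¬(Y ∧ Y) ∧ ¬Z)
= ¬(¬¬Y ∧ ¬Y ∨ ¬¬Y ∧ ¬Y ∧ ¬Z)   (idempotence)
= ¬(¬¬Y ∧ ¬Y)   (absorption)
= ¬Y ∨ Y   (De Morgan)
= True   (complement)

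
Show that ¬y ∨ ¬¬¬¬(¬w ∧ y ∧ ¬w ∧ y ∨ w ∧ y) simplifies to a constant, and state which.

¬y ∨ ¬¬¬¬(¬w ∧ y ∧ ¬w ∧ y ∨ w ∧ y)
= ¬y ∨ ¬¬¬¬(¬w ∧ y ∨ w ∧ y)
= ¬y ∨ ¬¬¬¬y
= ¬y ∨ ¬¬y
= ¬y ∨ y
= True

True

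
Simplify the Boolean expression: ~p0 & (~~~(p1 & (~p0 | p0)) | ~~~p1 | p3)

~p0 & (~~~(p1 & (~p0 | p0)) | ~~~p1 | p3)
= ~p0 & (~~~p1 | ~~~p1 | p3)   — complement / identity
= ~p0 & (~~~p1 | p3)   — idempotence
= ~p0 & (~p1 | p3)   — double negation

~p0 & (~p1 | p3)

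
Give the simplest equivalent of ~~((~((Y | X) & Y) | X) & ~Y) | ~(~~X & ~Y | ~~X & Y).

~~((~((Y | X) & Y) | X) & ~Y) | ~(~~X & ~Y | ~~X & Y)
= ~~((~Y | X) & ~Y) | ~(~~X & ~Y | ~~X & Y)   — absorption
= ~~~Y | ~(~~X & ~Y | ~~X & Y)   — absorption
= ~~~Y | ~~~X   — distribution
= ~Y | ~~~X   — double negation
= ~Y | ~X   — double negation

~Y | ~X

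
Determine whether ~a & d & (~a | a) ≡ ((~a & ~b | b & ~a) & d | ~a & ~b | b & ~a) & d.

Yes

E1: ~a & d & (~a | a)
    = ~a & d   (complement / identity)
E2: ((~a & ~b | b & ~a) & d | ~a & ~b | b & ~a) & d
    = (~a & ~b | b & ~a) & d   (absorption)
    = ~a & d   (distribution)
Both reduce to ~a & d, so they are equivalent.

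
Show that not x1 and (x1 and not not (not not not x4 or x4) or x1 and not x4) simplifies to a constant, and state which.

False

not x1 and (x1 and not not (not not not x4 or x4) or x1 and not x4)
= not x1 and (x1 and not not (not x4 or x4) or x1 and not x4)   (double negation)
= not x1 and (x1 and (not x4 or x4) or x1 and not x4)   (double negation)
= not x1 and (x1 or x1 and not x4)   (complement / identity)
= not x1 and x1   (absorption)
= False   (complement)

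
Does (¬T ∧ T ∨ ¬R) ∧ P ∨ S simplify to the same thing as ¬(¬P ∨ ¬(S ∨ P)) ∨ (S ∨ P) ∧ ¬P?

No

E1: (¬T ∧ T ∨ ¬R) ∧ P ∨ S
    = ¬R ∧ P ∨ S   — complement / identity
E2: ¬(¬P ∨ ¬(S ∨ P)) ∨ (S ∨ P) ∧ ¬P
    = P ∧ (S ∨ P) ∨ (S ∨ P) ∧ ¬P   — De Morgan
    = S ∨ P   — distribution
These differ: at P=1, R=1, S=0, T=0, E1 = 0 but E2 = 1.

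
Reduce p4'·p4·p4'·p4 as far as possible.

p4'·p4·p4'·p4
= p4'·p4   (idempotence)
= 0   (complement)

0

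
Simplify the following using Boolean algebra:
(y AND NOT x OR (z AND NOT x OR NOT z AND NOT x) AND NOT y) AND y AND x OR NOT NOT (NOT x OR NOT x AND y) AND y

y AND NOT x

(y AND NOT x OR (z AND NOT x OR NOT z AND NOT x) AND NOT y) AND y AND x OR NOT NOT (NOT x OR NOT x AND y) AND y
= (y AND NOT x OR NOT x AND NOT y) AND y AND x OR NOT NOT (NOT x OR NOT x AND y) AND y
= (y AND NOT x OR NOT x AND NOT y) AND y AND x OR (NOT x OR NOT x AND y) AND y
= NOT x AND y AND x OR (NOT x OR NOT x AND y) AND y
= NOT x AND y AND x OR NOT x AND y
= (y AND x OR y) AND NOT x
= y AND NOT x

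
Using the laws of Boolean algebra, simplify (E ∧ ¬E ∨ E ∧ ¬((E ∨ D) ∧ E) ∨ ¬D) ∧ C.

(E ∧ ¬E ∨ E ∧ ¬((E ∨ D) ∧ E) ∨ ¬D) ∧ C
= (E ∧ ¬((E ∨ D) ∧ E) ∨ ¬D) ∧ C   — complement / identity
= (E ∧ ¬E ∨ ¬D) ∧ C   — absorption
= ¬D ∧ C   — complement / identity

¬D ∧ C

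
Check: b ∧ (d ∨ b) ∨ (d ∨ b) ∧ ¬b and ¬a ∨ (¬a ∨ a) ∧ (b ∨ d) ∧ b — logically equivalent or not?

No

E1: b ∧ (d ∨ b) ∨ (d ∨ b) ∧ ¬b
    = d ∨ b   (distribution)
E2: ¬a ∨ (¬a ∨ a) ∧ (b ∨ d) ∧ b
    = ¬a ∨ (b ∨ d) ∧ b   (complement / identity)
    = ¬a ∨ b   (absorption)
These differ: at a=0, b=0, d=0, E1 = 0 but E2 = 1.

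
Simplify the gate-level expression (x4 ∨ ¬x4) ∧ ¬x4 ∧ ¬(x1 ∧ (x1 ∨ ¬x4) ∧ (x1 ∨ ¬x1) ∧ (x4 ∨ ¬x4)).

¬x4 ∧ ¬x1

(x4 ∨ ¬x4) ∧ ¬x4 ∧ ¬(x1 ∧ (x1 ∨ ¬x4) ∧ (x1 ∨ ¬x1) ∧ (x4 ∨ ¬x4))
= (x4 ∨ ¬x4) ∧ ¬x4 ∧ ¬(x1 ∧ (x1 ∨ ¬x4) ∧ (x1 ∨ ¬x1))
= (x4 ∨ ¬x4) ∧ ¬x4 ∧ ¬(x1 ∧ (x1 ∨ ¬x4))
= (x4 ∨ ¬x4) ∧ ¬x4 ∧ ¬x1
= ¬x4 ∧ ¬x1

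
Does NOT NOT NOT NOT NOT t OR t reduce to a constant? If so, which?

NOT NOT NOT NOT NOT t OR t
= NOT NOT NOT t OR t   [double negation]
= NOT t OR t   [double negation]
= TRUE   [complement]

yes, True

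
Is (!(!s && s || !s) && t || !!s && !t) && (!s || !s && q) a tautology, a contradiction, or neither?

contradiction

(!(!s && s || !s) && t || !!s && !t) && (!s || !s && q)
= (!!s && t || !!s && !t) && (!s || !s && q)   — complement / identity
= (!!s && t || !!s && !t) && !s   — absorption
= !!s && !s   — distribution
= s && !s   — double negation
= false   — complement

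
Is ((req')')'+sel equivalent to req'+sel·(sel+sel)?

Yes

E1: ((req')')'+sel
    = req'+sel   [double negation]
E2: req'+sel·(sel+sel)
    = req'+sel·sel   [idempotence]
    = req'+sel   [idempotence]
Both reduce to req'+sel, so they are equivalent.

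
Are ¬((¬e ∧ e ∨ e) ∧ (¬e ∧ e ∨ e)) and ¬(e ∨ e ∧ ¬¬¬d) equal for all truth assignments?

E1: ¬((¬e ∧ e ∨ e) ∧ (¬e ∧ e ∨ e))
    = ¬(¬e ∧ e ∨ e)
    = ¬e
E2: ¬(e ∨ e ∧ ¬¬¬d)
    = ¬(e ∨ e ∧ ¬d)
    = ¬e
Both reduce to ¬e, so they are equivalent.

Yes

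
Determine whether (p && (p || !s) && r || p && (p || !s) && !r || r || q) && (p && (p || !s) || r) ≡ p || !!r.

Yes

E1: (p && (p || !s) && r || p && (p || !s) && !r || r || q) && (p && (p || !s) || r)
    = (p && (p || !s) || r || q) && (p && (p || !s) || r)   (distribution)
    = p && (p || !s) || r   (absorption)
    = p || r   (absorption)
E2: p || !!r
    = p || r   (double negation)
Both reduce to p || r, so they are equivalent.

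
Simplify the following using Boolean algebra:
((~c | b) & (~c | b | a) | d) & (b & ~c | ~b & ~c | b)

~c | b

((~c | b) & (~c | b | a) | d) & (b & ~c | ~b & ~c | b)
= (~c | b | d) & (b & ~c | ~b & ~c | b)   — absorption
= (~c | b | d) & (~c | b)   — distribution
= ~c | b   — absorption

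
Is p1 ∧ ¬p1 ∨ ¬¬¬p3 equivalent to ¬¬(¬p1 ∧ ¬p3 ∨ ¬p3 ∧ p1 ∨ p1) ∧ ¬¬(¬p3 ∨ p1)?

No

E1: p1 ∧ ¬p1 ∨ ¬¬¬p3
    = ¬¬¬p3   [complement / identity]
    = ¬p3   [double negation]
E2: ¬¬(¬p1 ∧ ¬p3 ∨ ¬p3 ∧ p1 ∨ p1) ∧ ¬¬(¬p3 ∨ p1)
    = ¬¬(¬p3 ∨ p1) ∧ ¬¬(¬p3 ∨ p1)   [distribution]
    = ¬¬(¬p3 ∨ p1)   [idempotence]
    = ¬p3 ∨ p1   [double negation]
These differ: at p1=1, p3=1, E1 = 0 but E2 = 1.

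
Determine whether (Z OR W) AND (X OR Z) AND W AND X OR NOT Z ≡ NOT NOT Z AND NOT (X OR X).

E1: (Z OR W) AND (X OR Z) AND W AND X OR NOT Z
    = (W AND X OR Z) AND W AND X OR NOT Z
    = W AND X OR NOT Z
E2: NOT NOT Z AND NOT (X OR X)
    = Z AND NOT (X OR X)
    = Z AND NOT X
These differ: at W=1, X=0, Z=0, E1 = 1 but E2 = 0.

No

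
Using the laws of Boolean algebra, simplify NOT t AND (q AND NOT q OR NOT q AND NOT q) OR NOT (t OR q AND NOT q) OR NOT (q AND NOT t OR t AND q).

NOT t AND (q AND NOT q OR NOT q AND NOT q) OR NOT (t OR q AND NOT q) OR NOT (q AND NOT t OR t AND q)
= NOT t AND (q AND NOT q OR NOT q AND NOT q) OR NOT (t OR q AND NOT q) OR NOT q   (distribution)
= NOT t AND NOT q OR NOT (t OR q AND NOT q) OR NOT q   (distribution)
= NOT t AND NOT q OR NOT t OR NOT q   (complement / identity)
= NOT t OR NOT q   (absorption)

NOT t OR NOT q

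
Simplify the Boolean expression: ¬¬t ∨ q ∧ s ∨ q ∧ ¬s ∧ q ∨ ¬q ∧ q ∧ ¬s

t ∨ q

¬¬t ∨ q ∧ s ∨ q ∧ ¬s ∧ q ∨ ¬q ∧ q ∧ ¬s
= t ∨ q ∧ s ∨ q ∧ ¬s ∧ q ∨ ¬q ∧ q ∧ ¬s
= t ∨ q ∧ s ∨ q ∧ ¬s
= t ∨ q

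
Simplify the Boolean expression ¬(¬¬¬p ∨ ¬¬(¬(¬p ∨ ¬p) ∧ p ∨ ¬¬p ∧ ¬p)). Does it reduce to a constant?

False

¬(¬¬¬p ∨ ¬¬(¬(¬p ∨ ¬p) ∧ p ∨ ¬¬p ∧ ¬p))
= ¬(¬¬¬p ∨ ¬¬(¬¬p ∧ p ∨ ¬¬p ∧ ¬p))
= ¬¬p ∧ ¬(¬¬p ∧ p ∨ ¬¬p ∧ ¬p)
= ¬¬p ∧ ¬¬¬p
= p ∧ ¬¬¬p
= p ∧ ¬p
= False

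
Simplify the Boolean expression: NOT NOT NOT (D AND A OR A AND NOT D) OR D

NOT NOT NOT (D AND A OR A AND NOT D) OR D
= NOT NOT NOT A OR D   [distribution]
= NOT A OR D   [double negation]

NOT A OR D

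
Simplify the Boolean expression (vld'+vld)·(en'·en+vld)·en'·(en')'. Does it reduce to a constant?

0

(vld'+vld)·(en'·en+vld)·en'·(en')'
= (en'·en+vld)·en'·(en')'   (complement / identity)
= (en'·en+vld)·en'·en   (double negation)
= en'·en   (absorption)
= 0   (complement)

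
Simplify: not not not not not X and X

False

not not not not not X and X
= not not not X and X
= not X and X
= False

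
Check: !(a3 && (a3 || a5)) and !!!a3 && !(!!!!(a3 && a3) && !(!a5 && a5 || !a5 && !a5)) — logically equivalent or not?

Yes

E1: !(a3 && (a3 || a5))
    = !a3   (absorption)
E2: !!!a3 && !(!!!!(a3 && a3) && !(!a5 && a5 || !a5 && !a5))
    = !!!a3 && !(!!!!(a3 && a3) && !!a5)   (distribution)
    = !!!a3 && !(!!!!a3 && !!a5)   (idempotence)
    = !!!a3 && (!!!a3 || !a5)   (De Morgan)
    = !!!a3   (absorption)
    = !a3   (double negation)
Both reduce to !a3, so they are equivalent.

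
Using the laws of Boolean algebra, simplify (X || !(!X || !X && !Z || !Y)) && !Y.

X && !Y

(X || !(!X || !X && !Z || !Y)) && !Y
= (X || !(!X || !Y)) && !Y   [absorption]
= (X || X && Y) && !Y   [De Morgan]
= X && !Y   [absorption]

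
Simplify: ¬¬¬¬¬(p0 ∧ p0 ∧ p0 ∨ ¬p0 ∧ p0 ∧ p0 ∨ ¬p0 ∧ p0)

¬p0

¬¬¬¬¬(p0 ∧ p0 ∧ p0 ∨ ¬p0 ∧ p0 ∧ p0 ∨ ¬p0 ∧ p0)
= ¬¬¬¬¬(p0 ∧ p0 ∨ ¬p0 ∧ p0)   — distribution
= ¬¬¬(p0 ∧ p0 ∨ ¬p0 ∧ p0)   — double negation
= ¬¬¬p0   — distribution
= ¬p0   — double negation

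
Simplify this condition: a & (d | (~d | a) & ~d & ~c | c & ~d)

a

a & (d | (~d | a) & ~d & ~c | c & ~d)
= a & (d | ~d & ~c | c & ~d)
= a & (d | ~d)
= a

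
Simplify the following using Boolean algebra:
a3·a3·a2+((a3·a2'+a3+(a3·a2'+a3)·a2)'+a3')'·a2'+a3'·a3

a3·a3·a2+((a3·a2'+a3+(a3·a2'+a3)·a2)'+a3')'·a2'+a3'·a3
= a3·a3·a2+((a3·a2'+a3)'+a3')'·a2'+a3'·a3   — absorption
= a3·a3·a2+(a3'+a3')'·a2'+a3'·a3   — absorption
= a3·a3·a2+a3·a3·a2'+a3'·a3   — De Morgan
= a3·a3+a3'·a3   — distribution
= a3   — distribution

a3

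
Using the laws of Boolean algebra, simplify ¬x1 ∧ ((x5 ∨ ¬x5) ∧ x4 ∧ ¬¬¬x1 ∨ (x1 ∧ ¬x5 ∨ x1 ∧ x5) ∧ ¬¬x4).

¬x1 ∧ ((x5 ∨ ¬x5) ∧ x4 ∧ ¬¬¬x1 ∨ (x1 ∧ ¬x5 ∨ x1 ∧ x5) ∧ ¬¬x4)
= ¬x1 ∧ ((x5 ∨ ¬x5) ∧ x4 ∧ ¬¬¬x1 ∨ x1 ∧ ¬¬x4)   [distribution]
= ¬x1 ∧ ((x5 ∨ ¬x5) ∧ x4 ∧ ¬x1 ∨ x1 ∧ ¬¬x4)   [double negation]
= ¬x1 ∧ (x4 ∧ ¬x1 ∨ x1 ∧ ¬¬x4)   [complement / identity]
= ¬x1 ∧ (x4 ∧ ¬x1 ∨ x1 ∧ x4)   [double negation]
= ¬x1 ∧ x4   [distribution]

¬x1 ∧ x4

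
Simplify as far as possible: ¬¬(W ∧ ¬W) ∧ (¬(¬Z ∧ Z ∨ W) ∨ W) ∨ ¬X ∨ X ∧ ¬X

¬¬(W ∧ ¬W) ∧ (¬(¬Z ∧ Z ∨ W) ∨ W) ∨ ¬X ∨ X ∧ ¬X
= ¬¬(W ∧ ¬W) ∧ (¬W ∨ W) ∨ ¬X ∨ X ∧ ¬X   (complement / identity)
= ¬¬(W ∧ ¬W) ∧ (¬W ∨ W) ∨ ¬X   (complement / identity)
= ¬¬(W ∧ ¬W) ∨ ¬X   (complement / identity)
= W ∧ ¬W ∨ ¬X   (double negation)
= ¬X   (complement / identity)

¬X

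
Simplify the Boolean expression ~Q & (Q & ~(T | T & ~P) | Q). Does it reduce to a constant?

~Q & (Q & ~(T | T & ~P) | Q)
= ~Q & (Q & ~T | Q)   — absorption
= ~Q & Q   — absorption
= 0   — complement

0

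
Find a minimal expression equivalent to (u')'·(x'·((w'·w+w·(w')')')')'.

(u')'·(x'·((w'·w+w·(w')')')')'
= u·(x'·((w'·w+w·(w')')')')'
= u·(x+(w'·w+w·(w')')')
= u·(x+((w'+(w')')·w)')
= u·(x+((w'+w)·w)')
= u·(x+w')

u·(x+w')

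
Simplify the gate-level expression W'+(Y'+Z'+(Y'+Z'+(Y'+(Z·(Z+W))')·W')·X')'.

W'+Y·Z

W'+(Y'+Z'+(Y'+Z'+(Y'+(Z·(Z+W))')·W')·X')'
= W'+(Y'+Z'+(Y'+Z'+(Y'+Z')·W')·X')'
= W'+(Y'+Z'+(Y'+Z')·X')'
= W'+(Y'+Z')'
= W'+Y·Z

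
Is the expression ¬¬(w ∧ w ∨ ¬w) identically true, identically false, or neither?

identically true

¬¬(w ∧ w ∨ ¬w)
= ¬¬(w ∨ ¬w)   — idempotence
= w ∨ ¬w   — double negation
= True   — complement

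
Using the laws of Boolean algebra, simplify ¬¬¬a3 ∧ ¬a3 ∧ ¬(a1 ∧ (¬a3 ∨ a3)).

¬¬¬a3 ∧ ¬a3 ∧ ¬(a1 ∧ (¬a3 ∨ a3))
= ¬a3 ∧ ¬a3 ∧ ¬(a1 ∧ (¬a3 ∨ a3))   (double negation)
= ¬a3 ∧ ¬a3 ∧ ¬a1   (complement / identity)
= ¬a3 ∧ ¬a1   (idempotence)

¬a3 ∧ ¬a1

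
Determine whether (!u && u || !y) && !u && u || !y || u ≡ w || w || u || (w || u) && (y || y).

No

E1: (!u && u || !y) && !u && u || !y || u
    = !u && u || !y || u   (absorption)
    = !y || u   (complement / identity)
E2: w || w || u || (w || u) && (y || y)
    = w || u || (w || u) && (y || y)   (idempotence)
    = w || u || (w || u) && y   (idempotence)
    = w || u   (absorption)
These differ: at u=0, w=0, y=0, E1 = 1 but E2 = 0.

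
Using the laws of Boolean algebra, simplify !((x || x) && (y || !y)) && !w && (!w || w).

!x && !w

!((x || x) && (y || !y)) && !w && (!w || w)
= !((x || x) && (y || !y)) && !w   (complement / identity)
= !(x || x) && !w   (complement / identity)
= !x && !w   (idempotence)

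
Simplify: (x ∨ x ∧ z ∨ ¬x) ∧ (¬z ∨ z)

True

(x ∨ x ∧ z ∨ ¬x) ∧ (¬z ∨ z)
= (x ∨ ¬x) ∧ (¬z ∨ z)
= ¬z ∨ z
= True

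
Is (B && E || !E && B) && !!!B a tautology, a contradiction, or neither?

(B && E || !E && B) && !!!B
= (B && E || !E && B) && !B
= B && !B
= false

contradiction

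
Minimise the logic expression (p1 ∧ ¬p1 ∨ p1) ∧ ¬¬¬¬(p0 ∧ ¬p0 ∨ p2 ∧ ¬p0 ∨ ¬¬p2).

p1 ∧ p2

(p1 ∧ ¬p1 ∨ p1) ∧ ¬¬¬¬(p0 ∧ ¬p0 ∨ p2 ∧ ¬p0 ∨ ¬¬p2)
= (p1 ∧ ¬p1 ∨ p1) ∧ ¬¬¬¬(p0 ∧ ¬p0 ∨ p2 ∧ ¬p0 ∨ p2)   — double negation
= (p1 ∧ ¬p1 ∨ p1) ∧ ¬¬¬¬(p2 ∧ ¬p0 ∨ p2)   — complement / identity
= (p1 ∧ ¬p1 ∨ p1) ∧ ¬¬¬¬p2   — absorption
= (p1 ∧ ¬p1 ∨ p1) ∧ ¬¬p2   — double negation
= p1 ∧ ¬¬p2   — complement / identity
= p1 ∧ p2   — double negation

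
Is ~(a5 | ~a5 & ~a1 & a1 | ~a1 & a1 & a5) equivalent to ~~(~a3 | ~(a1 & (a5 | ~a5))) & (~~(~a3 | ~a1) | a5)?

No

E1: ~(a5 | ~a5 & ~a1 & a1 | ~a1 & a1 & a5)
    = ~(a5 | ~a1 & a1)   — distribution
    = ~a5   — complement / identity
E2: ~~(~a3 | ~(a1 & (a5 | ~a5))) & (~~(~a3 | ~a1) | a5)
    = ~~(~a3 | ~a1) & (~~(~a3 | ~a1) | a5)   — complement / identity
    = ~~(~a3 | ~a1)   — absorption
    = ~a3 | ~a1   — double negation
These differ: at a1=0, a3=1, a5=1, E1 = 0 but E2 = 1.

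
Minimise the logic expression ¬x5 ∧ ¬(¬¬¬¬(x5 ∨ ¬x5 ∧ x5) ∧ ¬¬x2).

¬x5 ∧ ¬(¬¬¬¬(x5 ∨ ¬x5 ∧ x5) ∧ ¬¬x2)
= ¬x5 ∧ (¬¬¬(x5 ∨ ¬x5 ∧ x5) ∨ ¬x2)   (De Morgan)
= ¬x5 ∧ (¬(x5 ∨ ¬x5 ∧ x5) ∨ ¬x2)   (double negation)
= ¬x5 ∧ (¬x5 ∨ ¬x2)   (complement / identity)
= ¬x5   (absorption)

¬x5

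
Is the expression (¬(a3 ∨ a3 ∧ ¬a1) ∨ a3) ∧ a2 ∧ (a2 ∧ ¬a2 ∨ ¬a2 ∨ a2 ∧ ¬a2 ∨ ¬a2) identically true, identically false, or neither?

identically false

(¬(a3 ∨ a3 ∧ ¬a1) ∨ a3) ∧ a2 ∧ (a2 ∧ ¬a2 ∨ ¬a2 ∨ a2 ∧ ¬a2 ∨ ¬a2)
= (¬a3 ∨ a3) ∧ a2 ∧ (a2 ∧ ¬a2 ∨ ¬a2 ∨ a2 ∧ ¬a2 ∨ ¬a2)   [absorption]
= (¬a3 ∨ a3) ∧ a2 ∧ (a2 ∧ ¬a2 ∨ ¬a2)   [idempotence]
= (¬a3 ∨ a3) ∧ a2 ∧ ¬a2   [complement / identity]
= a2 ∧ ¬a2   [complement / identity]
= False   [complement]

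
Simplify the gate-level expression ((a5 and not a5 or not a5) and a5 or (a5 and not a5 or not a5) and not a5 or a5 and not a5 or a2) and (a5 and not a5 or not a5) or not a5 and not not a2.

not a5

((a5 and not a5 or not a5) and a5 or (a5 and not a5 or not a5) and not a5 or a5 and not a5 or a2) and (a5 and not a5 or not a5) or not a5 and not not a2
= ((a5 and not a5 or not a5) and a5 or (a5 and not a5 or not a5) and not a5 or a2) and (a5 and not a5 or not a5) or not a5 and not not a2   [complement / identity]
= (a5 and not a5 or not a5 or a2) and (a5 and not a5 or not a5) or not a5 and not not a2   [distribution]
= (a5 and not a5 or not a5 or a2) and (a5 and not a5 or not a5) or not a5 and a2   [double negation]
= a5 and not a5 or not a5 or not a5 and a2   [absorption]
= not a5 or not a5 and a2   [complement / identity]
= not a5   [absorption]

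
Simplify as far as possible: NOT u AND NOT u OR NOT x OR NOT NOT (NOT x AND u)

NOT u OR NOT x

NOT u AND NOT u OR NOT x OR NOT NOT (NOT x AND u)
= NOT u AND NOT u OR NOT x OR NOT x AND u   (double negation)
= NOT u OR NOT x OR NOT x AND u   (idempotence)
= NOT u OR NOT x   (absorption)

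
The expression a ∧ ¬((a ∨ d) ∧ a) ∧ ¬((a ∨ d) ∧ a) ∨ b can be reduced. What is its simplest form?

a ∧ ¬((a ∨ d) ∧ a) ∧ ¬((a ∨ d) ∧ a) ∨ b
= a ∧ ¬((a ∨ d) ∧ a) ∨ b   [idempotence]
= a ∧ ¬a ∨ b   [absorption]
= b   [complement / identity]

b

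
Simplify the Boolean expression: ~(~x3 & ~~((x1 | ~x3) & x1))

~(~x3 & ~~((x1 | ~x3) & x1))
= ~(~x3 & ~~x1)   (absorption)
= x3 | ~x1   (De Morgan)

x3 | ~x1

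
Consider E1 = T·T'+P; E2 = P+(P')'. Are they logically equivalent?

E1: T·T'+P
    = P   — complement / identity
E2: P+(P')'
    = P+P   — double negation
    = P   — idempotence
Both reduce to P, so they are equivalent.

Yes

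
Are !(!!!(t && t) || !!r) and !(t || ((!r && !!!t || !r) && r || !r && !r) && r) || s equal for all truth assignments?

No

E1: !(!!!(t && t) || !!r)
    = !(!!!t || !!r)
    = !!t && !r
    = t && !r
E2: !(t || ((!r && !!!t || !r) && r || !r && !r) && r) || s
    = !(t || ((!r && !t || !r) && r || !r && !r) && r) || s
    = !(t || (!r && r || !r && !r) && r) || s
    = !(t || !r && r) || s
    = !t || s
These differ: at r=1, s=1, t=0, E1 = 0 but E2 = 1.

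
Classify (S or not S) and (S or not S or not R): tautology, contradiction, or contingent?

tautology

(S or not S) and (S or not S or not R)
= S or not S   — absorption
= True   — complement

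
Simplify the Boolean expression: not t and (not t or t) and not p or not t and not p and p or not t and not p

not t and (not t or t) and not p or not t and not p and p or not t and not p
= not t and not p or not t and not p and p or not t and not p   (complement / identity)
= not t and not p or not t and not p   (absorption)
= not t and not p   (idempotence)

not t and not p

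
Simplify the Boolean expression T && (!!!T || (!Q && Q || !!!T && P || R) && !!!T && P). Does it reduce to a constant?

false

T && (!!!T || (!Q && Q || !!!T && P || R) && !!!T && P)
= T && (!!!T || (!!!T && P || R) && !!!T && P)   — complement / identity
= T && (!!!T || !!!T && P)   — absorption
= T && !!!T   — absorption
= T && !T   — double negation
= false   — complement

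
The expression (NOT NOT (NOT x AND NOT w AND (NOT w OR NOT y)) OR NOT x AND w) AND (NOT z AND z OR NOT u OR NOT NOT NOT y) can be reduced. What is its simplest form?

NOT x AND (NOT u OR NOT y)

(NOT NOT (NOT x AND NOT w AND (NOT w OR NOT y)) OR NOT x AND w) AND (NOT z AND z OR NOT u OR NOT NOT NOT y)
= (NOT NOT (NOT x AND NOT w) OR NOT x AND w) AND (NOT z AND z OR NOT u OR NOT NOT NOT y)   (absorption)
= (NOT NOT (NOT x AND NOT w) OR NOT x AND w) AND (NOT z AND z OR NOT u OR NOT y)   (double negation)
= (NOT x AND NOT w OR NOT x AND w) AND (NOT z AND z OR NOT u OR NOT y)   (double negation)
= NOT x AND (NOT z AND z OR NOT u OR NOT y)   (distribution)
= NOT x AND (NOT u OR NOT y)   (complement / identity)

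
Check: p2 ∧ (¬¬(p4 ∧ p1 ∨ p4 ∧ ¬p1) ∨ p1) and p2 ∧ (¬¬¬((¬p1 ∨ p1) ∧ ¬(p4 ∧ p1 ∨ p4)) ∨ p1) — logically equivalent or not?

E1: p2 ∧ (¬¬(p4 ∧ p1 ∨ p4 ∧ ¬p1) ∨ p1)
    = p2 ∧ (p4 ∧ p1 ∨ p4 ∧ ¬p1 ∨ p1)   (double negation)
    = p2 ∧ (p4 ∨ p1)   (distribution)
E2: p2 ∧ (¬¬¬((¬p1 ∨ p1) ∧ ¬(p4 ∧ p1 ∨ p4)) ∨ p1)
    = p2 ∧ (¬¬¬((¬p1 ∨ p1) ∧ ¬p4) ∨ p1)   (absorption)
    = p2 ∧ (¬¬¬¬p4 ∨ p1)   (complement / identity)
    = p2 ∧ (¬¬p4 ∨ p1)   (double negation)
    = p2 ∧ (p4 ∨ p1)   (double negation)
Both reduce to p2 ∧ (p4 ∨ p1), so they are equivalent.

Yes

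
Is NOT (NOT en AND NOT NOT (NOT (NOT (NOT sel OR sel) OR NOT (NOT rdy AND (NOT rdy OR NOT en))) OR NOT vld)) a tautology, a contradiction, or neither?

neither

NOT (NOT en AND NOT NOT (NOT (NOT (NOT sel OR sel) OR NOT (NOT rdy AND (NOT rdy OR NOT en))) OR NOT vld))
= NOT (NOT en AND NOT NOT (NOT (NOT (NOT sel OR sel) OR NOT NOT rdy) OR NOT vld))   — absorption
= en OR NOT (NOT (NOT (NOT sel OR sel) OR NOT NOT rdy) OR NOT vld)   — De Morgan
= en OR NOT ((NOT sel OR sel) AND NOT rdy OR NOT vld)   — De Morgan
= en OR NOT (NOT rdy OR NOT vld)   — complement / identity
= en OR rdy AND vld   — De Morgan
This depends on en, rdy, vld, so it is not a constant.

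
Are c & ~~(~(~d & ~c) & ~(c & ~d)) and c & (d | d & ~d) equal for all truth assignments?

Yes

E1: c & ~~(~(~d & ~c) & ~(c & ~d))
    = c & ~(~d & ~c | c & ~d)   (De Morgan)
    = c & ~~d   (distribution)
    = c & d   (double negation)
E2: c & (d | d & ~d)
    = c & d   (complement / identity)
Both reduce to c & d, so they are equivalent.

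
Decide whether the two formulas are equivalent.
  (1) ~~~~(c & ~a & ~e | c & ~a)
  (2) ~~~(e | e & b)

E1: ~~~~(c & ~a & ~e | c & ~a)
    = ~~(c & ~a & ~e | c & ~a)   — double negation
    = ~~(c & ~a)   — absorption
    = c & ~a   — double negation
E2: ~~~(e | e & b)
    = ~~~e   — absorption
    = ~e   — double negation
These differ: at a=0, b=0, c=0, e=0, E1 = 0 but E2 = 1.

No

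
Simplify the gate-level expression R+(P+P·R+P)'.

R+P'

R+(P+P·R+P)'
= R+(P+P)'
= R+P'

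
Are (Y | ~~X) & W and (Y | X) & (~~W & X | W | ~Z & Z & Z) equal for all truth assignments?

E1: (Y | ~~X) & W
    = (Y | X) & W   (double negation)
E2: (Y | X) & (~~W & X | W | ~Z & Z & Z)
    = (Y | X) & (~~W & X | W | ~Z & Z)   (idempotence)
    = (Y | X) & (~~W & X | W)   (complement / identity)
    = (Y | X) & (W & X | W)   (double negation)
    = (Y | X) & W   (absorption)
Both reduce to (Y | X) & W, so they are equivalent.

Yes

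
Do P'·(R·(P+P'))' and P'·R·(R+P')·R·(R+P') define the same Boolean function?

E1: P'·(R·(P+P'))'
    = P'·R'   — complement / identity
E2: P'·R·(R+P')·R·(R+P')
    = P'·R·(R+P')   — idempotence
    = P'·R   — absorption
These differ: at P=0, R=0, E1 = 1 but E2 = 0.

No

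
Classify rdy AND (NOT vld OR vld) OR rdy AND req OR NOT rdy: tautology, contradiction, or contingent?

rdy AND (NOT vld OR vld) OR rdy AND req OR NOT rdy
= rdy OR rdy AND req OR NOT rdy
= rdy OR NOT rdy
= TRUE

tautology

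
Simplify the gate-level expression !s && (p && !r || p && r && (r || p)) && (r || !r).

!s && (p && !r || p && r && (r || p)) && (r || !r)
= !s && (p && !r || p && r && (r || p))   — complement / identity
= !s && (p && !r || p && r)   — absorption
= !s && p   — distribution

!s && p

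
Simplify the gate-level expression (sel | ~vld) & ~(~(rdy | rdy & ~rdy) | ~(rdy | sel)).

(sel | ~vld) & rdy

(sel | ~vld) & ~(~(rdy | rdy & ~rdy) | ~(rdy | sel))
= (sel | ~vld) & ~(~rdy | ~(rdy | sel))
= (sel | ~vld) & rdy & (rdy | sel)
= (sel | ~vld) & rdy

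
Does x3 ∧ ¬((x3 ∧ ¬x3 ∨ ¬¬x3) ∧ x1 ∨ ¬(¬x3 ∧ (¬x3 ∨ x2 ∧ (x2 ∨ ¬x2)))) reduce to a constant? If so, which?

x3 ∧ ¬((x3 ∧ ¬x3 ∨ ¬¬x3) ∧ x1 ∨ ¬(¬x3 ∧ (¬x3 ∨ x2 ∧ (x2 ∨ ¬x2))))
= x3 ∧ ¬(¬¬x3 ∧ x1 ∨ ¬(¬x3 ∧ (¬x3 ∨ x2 ∧ (x2 ∨ ¬x2))))   — complement / identity
= x3 ∧ ¬(¬¬x3 ∧ x1 ∨ ¬(¬x3 ∧ (¬x3 ∨ x2)))   — complement / identity
= x3 ∧ ¬(¬¬x3 ∧ x1 ∨ ¬¬x3)   — absorption
= x3 ∧ ¬¬¬x3   — absorption
= x3 ∧ ¬x3   — double negation
= False   — complement

yes, False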